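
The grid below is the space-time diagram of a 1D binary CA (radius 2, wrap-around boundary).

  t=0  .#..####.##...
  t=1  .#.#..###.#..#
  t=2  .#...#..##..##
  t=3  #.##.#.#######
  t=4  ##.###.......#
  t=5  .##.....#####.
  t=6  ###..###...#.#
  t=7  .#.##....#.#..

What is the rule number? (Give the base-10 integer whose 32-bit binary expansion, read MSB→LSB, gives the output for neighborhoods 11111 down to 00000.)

  ##### -> .   bit 31 = 0  t=3,i=9
  ####. -> #   bit 30 = 1  t=0,i=6
  ###.# -> #   bit 29 = 1  t=0,i=7
  ###.. -> .   bit 28 = 0  t=4,i=5
  ##.## -> #   bit 27 = 1  t=0,i=8
  ##.#. -> #   bit 26 = 1  t=1,i=9
  ##..# -> #   bit 25 = 1  t=2,i=10
  ##... -> .   bit 24 = 0  t=0,i=11
  #.### -> .   bit 23 = 0  t=3,i=7
  #.##. -> .   bit 22 = 0  t=0,i=9
  #.#.# -> #   bit 21 = 1  t=1,i=1
  #.#.. -> .   bit 20 = 0  t=1,i=3
  #..## -> #   bit 19 = 1  t=0,i=3
  #..#. -> #   bit 18 = 1  t=1,i=12
  #...# -> #   bit 17 = 1  t=2,i=3
  #.... -> .   bit 16 = 0  t=0,i=12
  .#### -> .   bit 15 = 0  t=0,i=5
  .###. -> .   bit 14 = 0  t=1,i=7
  .##.# -> #   bit 13 = 1  t=2,i=13
  .##.. -> #   bit 12 = 1  t=0,i=10
  .#.## -> .   bit 11 = 0  t=3,i=6
  .#.#. -> .   bit 10 = 0  t=1,i=0
  .#..# -> .   bit 9 = 0  t=0,i=2
  .#... -> #   bit 8 = 1  t=2,i=2
  ..### -> .   bit 7 = 0  t=0,i=4
  ..##. -> #   bit 6 = 1  t=2,i=8
  ..#.# -> #   bit 5 = 1  t=1,i=13
  ..#.. -> #   bit 4 = 1  t=0,i=1
  ...## -> #   bit 3 = 1  t=4,i=12
  ...#. -> .   bit 2 = 0  t=0,i=0
  ....# -> #   bit 1 = 1  t=0,i=13
  ..... -> #   bit 0 = 1  t=4,i=8
  bits 01101110001011100011000101111011 = 1848521083

1848521083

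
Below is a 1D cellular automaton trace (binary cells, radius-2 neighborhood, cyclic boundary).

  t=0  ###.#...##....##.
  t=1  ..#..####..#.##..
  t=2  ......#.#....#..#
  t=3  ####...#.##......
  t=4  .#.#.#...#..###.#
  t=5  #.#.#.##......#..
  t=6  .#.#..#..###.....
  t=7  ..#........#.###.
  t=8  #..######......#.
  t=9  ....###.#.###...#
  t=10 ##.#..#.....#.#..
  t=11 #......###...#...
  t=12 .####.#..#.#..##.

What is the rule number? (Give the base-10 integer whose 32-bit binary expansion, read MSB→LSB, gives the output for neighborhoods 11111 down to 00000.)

  ##### -> #   bit 31 = 1  t=8,i=5
  ####. -> .   bit 30 = 0  t=1,i=7
  ###.# -> #   bit 29 = 1  t=0,i=2
  ###.. -> #   bit 28 = 1  t=1,i=8
  ##.## -> .   bit 27 = 0  t=0,i=16
  ##.#. -> .   bit 26 = 0  t=0,i=3
  ##..# -> .   bit 25 = 0  t=1,i=9
  ##... -> .   bit 24 = 0  t=0,i=10
  #.### -> .   bit 23 = 0  t=0,i=0
  #.##. -> #   bit 22 = 1  t=1,i=13
  #.#.# -> .   bit 21 = 0  t=4,i=1
  #.#.. -> .   bit 20 = 0  t=0,i=4
  #..## -> .   bit 19 = 0  t=1,i=4
  #..#. -> .   bit 18 = 0  t=1,i=10
  #...# -> #   bit 17 = 1  t=0,i=6
  #.... -> #   bit 16 = 1  t=0,i=11
  .#### -> #   bit 15 = 1  t=1,i=6
  .###. -> .   bit 14 = 0  t=0,i=1
  .##.# -> .   bit 13 = 0  t=0,i=15
  .##.. -> .   bit 12 = 0  t=0,i=9
  .#.## -> .   bit 11 = 0  t=1,i=12
  .#.#. -> #   bit 10 = 1  t=2,i=7
  .#..# -> .   bit 9 = 0  t=1,i=3
  .#... -> #   bit 8 = 1  t=0,i=5
  ..### -> .   bit 7 = 0  t=1,i=5
  ..##. -> #   bit 6 = 1  t=0,i=8
  ..#.# -> .   bit 5 = 0  t=1,i=11
  ..#.. -> .   bit 4 = 0  t=1,i=2
  ...## -> #   bit 3 = 1  t=0,i=7
  ...#. -> .   bit 2 = 0  t=1,i=1
  ....# -> .   bit 1 = 0  t=0,i=12
  ..... -> #   bit 0 = 1  t=2,i=2
  bits 10110000010000111000010101001001 = 2957215049

2957215049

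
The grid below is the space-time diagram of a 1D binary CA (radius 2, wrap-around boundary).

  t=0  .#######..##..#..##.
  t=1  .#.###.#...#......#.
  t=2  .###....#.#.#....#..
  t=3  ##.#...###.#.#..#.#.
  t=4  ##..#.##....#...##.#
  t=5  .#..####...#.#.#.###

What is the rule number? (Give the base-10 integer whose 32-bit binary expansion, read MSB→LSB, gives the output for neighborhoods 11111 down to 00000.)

  ##### -> #   bit 31 = 1  t=0,i=3
  ####. -> .   bit 30 = 0  t=0,i=6
  ###.# -> .   bit 29 = 0  t=1,i=5
  ###.. -> #   bit 28 = 1  t=0,i=7
  ##.## -> #   bit 27 = 1  t=4,i=18
  ##.#. -> .   bit 26 = 0  t=1,i=6
  ##..# -> .   bit 25 = 0  t=0,i=8
  ##... -> .   bit 24 = 0  t=2,i=4
  #.### -> #   bit 23 = 1  t=1,i=3
  #.##. -> #   bit 22 = 1  t=3,i=0
  #.#.# -> .   bit 21 = 0  t=2,i=10
  #.#.. -> .   bit 20 = 0  t=1,i=7
  #..## -> .   bit 19 = 0  t=0,i=0
  #..#. -> .   bit 18 = 0  t=0,i=13
  #...# -> .   bit 17 = 0  t=1,i=9
  #.... -> .   bit 16 = 0  t=1,i=13
  .#### -> .   bit 15 = 0  t=0,i=2
  .###. -> .   bit 14 = 0  t=1,i=4
  .##.# -> #   bit 13 = 1  t=3,i=1
  .##.. -> #   bit 12 = 1  t=0,i=11
  .#.## -> #   bit 11 = 1  t=1,i=2
  .#.#. -> #   bit 10 = 1  t=2,i=9
  .#..# -> .   bit 9 = 0  t=0,i=15
  .#... -> #   bit 8 = 1  t=1,i=8
  ..### -> #   bit 7 = 1  t=0,i=1
  ..##. -> .   bit 6 = 0  t=0,i=10
  ..#.# -> #   bit 5 = 1  t=1,i=1
  ..#.. -> .   bit 4 = 0  t=0,i=14
  ...## -> #   bit 3 = 1  t=2,i=0
  ...#. -> #   bit 2 = 1  t=1,i=10
  ....# -> .   bit 1 = 0  t=1,i=16
  ..... -> .   bit 0 = 0  t=1,i=14
  bits 10011000110000000011110110101100 = 2562735532

2562735532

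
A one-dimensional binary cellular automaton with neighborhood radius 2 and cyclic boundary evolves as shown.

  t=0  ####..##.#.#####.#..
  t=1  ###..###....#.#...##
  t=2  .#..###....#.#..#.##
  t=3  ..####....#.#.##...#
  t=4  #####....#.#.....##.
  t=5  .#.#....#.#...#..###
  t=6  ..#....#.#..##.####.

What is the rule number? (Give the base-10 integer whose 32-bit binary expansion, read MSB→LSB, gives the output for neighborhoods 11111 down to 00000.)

1208936133

  [31] ##### => .  t=0,i=13
  [30] ####. => #  t=0,i=2
  [29] ###.# => .  t=0,i=15
  [28] ###.. => .  t=0,i=3
  [27] ##.## => #  t=4,i=19
  [26] ##.#. => .  t=0,i=8
  [25] ##..# => .  t=0,i=4
  [24] ##... => .  t=1,i=8
  [23] #.### => .  t=0,i=11
  [22] #.##. => .  t=2,i=18
  [21] #.#.# => .  t=0,i=9
  [20] #.#.. => .  t=0,i=17
  [19] #..## => #  t=0,i=5
  [18] #..#. => #  t=2,i=15
  [17] #...# => #  t=1,i=16
  [16] #.... => .  t=1,i=9
  [15] .#### => #  t=0,i=1
  [14] .###. => #  t=1,i=6
  [13] .##.# => #  t=0,i=7
  [12] .##.. => .  t=3,i=15
  [11] .#.## => .  t=0,i=10
  [10] .#.#. => #  t=1,i=13
  [9] .#..# => #  t=0,i=18
  [8] .#... => .  t=1,i=15
  [7] ..### => #  t=0,i=0
  [6] ..##. => #  t=0,i=6
  [5] ..#.# => .  t=1,i=12
  [4] ..#.. => .  t=3,i=19
  [3] ...## => .  t=1,i=17
  [2] ...#. => #  t=1,i=11
  [1] ....# => .  t=1,i=10
  [0] ..... => #  t=4,i=14
  bits 01001000000011101110011011000101 = 1208936133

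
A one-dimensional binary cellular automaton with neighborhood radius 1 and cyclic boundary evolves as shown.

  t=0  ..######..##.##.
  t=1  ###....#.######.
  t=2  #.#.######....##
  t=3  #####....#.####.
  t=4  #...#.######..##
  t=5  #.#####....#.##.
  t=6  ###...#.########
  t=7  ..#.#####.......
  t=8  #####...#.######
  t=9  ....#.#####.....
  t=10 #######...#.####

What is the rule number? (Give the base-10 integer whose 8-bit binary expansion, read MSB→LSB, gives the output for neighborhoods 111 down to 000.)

111

  ### -> .   bit 7 = 0  t=0,i=3
  ##. -> #   bit 6 = 1  t=0,i=7
  #.# -> #   bit 5 = 1  t=0,i=12
  #.. -> .   bit 4 = 0  t=0,i=8
  .## -> #   bit 3 = 1  t=0,i=2
  .#. -> #   bit 2 = 1  t=1,i=7
  ..# -> #   bit 1 = 1  t=0,i=1
  ... -> #   bit 0 = 1  t=0,i=0
  bits 01101111 = 111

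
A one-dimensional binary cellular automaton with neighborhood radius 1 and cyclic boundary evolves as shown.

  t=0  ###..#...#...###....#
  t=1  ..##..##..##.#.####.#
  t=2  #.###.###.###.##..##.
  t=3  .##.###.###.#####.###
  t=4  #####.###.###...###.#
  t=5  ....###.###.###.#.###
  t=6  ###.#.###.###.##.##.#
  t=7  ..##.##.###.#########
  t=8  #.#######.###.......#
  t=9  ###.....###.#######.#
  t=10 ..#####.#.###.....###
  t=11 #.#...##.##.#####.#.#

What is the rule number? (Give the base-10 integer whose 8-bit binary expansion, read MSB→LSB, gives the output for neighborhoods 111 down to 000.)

  nb ###: next=.  (t=0,i=0, bit7=0)
  nb ##.: next=#  (t=0,i=2, bit6=1)
  nb #.#: next=#  (t=1,i=12, bit5=1)
  nb #..: next=#  (t=0,i=3, bit4=1)
  nb .##: next=#  (t=0,i=13, bit3=1)
  nb .#.: next=.  (t=0,i=5, bit2=0)
  nb ..#: next=.  (t=0,i=4, bit1=0)
  nb ...: next=#  (t=0,i=7, bit0=1)
  bits 01111001 = 121

121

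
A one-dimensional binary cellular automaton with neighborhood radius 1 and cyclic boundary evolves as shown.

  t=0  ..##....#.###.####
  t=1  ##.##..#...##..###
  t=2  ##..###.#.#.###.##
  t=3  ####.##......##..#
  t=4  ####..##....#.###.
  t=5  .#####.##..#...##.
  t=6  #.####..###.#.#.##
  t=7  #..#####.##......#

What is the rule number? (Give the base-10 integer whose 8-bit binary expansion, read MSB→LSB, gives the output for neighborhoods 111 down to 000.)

  ### -> #   bit 7 = 1  t=0,i=11
  ##. -> #   bit 6 = 1  t=0,i=3
  #.# -> .   bit 5 = 0  t=0,i=9
  #.. -> #   bit 4 = 1  t=0,i=0
  .## -> .   bit 3 = 0  t=0,i=2
  .#. -> .   bit 2 = 0  t=0,i=8
  ..# -> #   bit 1 = 1  t=0,i=1
  ... -> .   bit 0 = 0  t=0,i=5
  bits 11010010 = 210

210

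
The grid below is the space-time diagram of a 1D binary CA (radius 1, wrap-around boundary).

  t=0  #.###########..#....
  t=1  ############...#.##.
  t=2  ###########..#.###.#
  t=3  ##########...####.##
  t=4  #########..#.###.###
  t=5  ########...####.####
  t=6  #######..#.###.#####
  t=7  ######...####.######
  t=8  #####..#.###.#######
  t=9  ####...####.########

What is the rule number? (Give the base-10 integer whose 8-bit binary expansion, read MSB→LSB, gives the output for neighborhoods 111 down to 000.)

  ###|#  b7=1 t=0,i=3
  ##.|.  b6=0 t=0,i=12
  #.#|#  b5=1 t=0,i=1
  #..|.  b4=0 t=0,i=13
  .##|#  b3=1 t=0,i=2
  .#.|#  b2=1 t=0,i=0
  ..#|.  b1=0 t=0,i=14
  ...|#  b0=1 t=0,i=17
  bits 10101101 = 173

173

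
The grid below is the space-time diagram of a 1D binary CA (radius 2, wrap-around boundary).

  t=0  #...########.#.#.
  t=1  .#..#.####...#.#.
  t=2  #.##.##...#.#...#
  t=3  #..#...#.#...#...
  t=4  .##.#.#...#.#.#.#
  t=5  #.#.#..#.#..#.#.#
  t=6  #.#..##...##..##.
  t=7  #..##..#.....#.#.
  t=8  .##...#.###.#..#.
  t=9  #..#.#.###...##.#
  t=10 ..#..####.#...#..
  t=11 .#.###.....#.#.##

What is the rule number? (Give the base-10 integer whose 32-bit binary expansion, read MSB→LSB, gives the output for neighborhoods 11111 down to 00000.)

2175626117

  [31] ##### => #  t=0,i=6
  [30] ####. => .  t=0,i=10
  [29] ###.# => .  t=0,i=11
  [28] ###.. => .  t=1,i=9
  [27] ##.## => .  t=2,i=1
  [26] ##.#. => .  t=0,i=12
  [25] ##..# => .  t=6,i=12
  [24] ##... => #  t=1,i=10
  [23] #.### => #  t=1,i=6
  [22] #.##. => .  t=2,i=2
  [21] #.#.# => #  t=0,i=13
  [20] #.#.. => .  t=0,i=0
  [19] #..## => #  t=6,i=4
  [18] #..#. => #  t=1,i=0
  [17] #...# => .  t=0,i=2
  [16] #.... => #  t=7,i=9
  [15] .#### => .  t=0,i=5
  [14] .###. => #  t=8,i=9
  [13] .##.# => #  t=2,i=0
  [12] .##.. => .  t=2,i=6
  [11] .#.## => #  t=1,i=5
  [10] .#.#. => .  t=0,i=14
  [9] .#..# => #  t=1,i=2
  [8] .#... => #  t=0,i=1
  [7] ..### => #  t=0,i=4
  [6] ..##. => .  t=2,i=16
  [5] ..#.# => .  t=1,i=4
  [4] ..#.. => .  t=1,i=1
  [3] ...## => .  t=0,i=3
  [2] ...#. => #  t=1,i=12
  [1] ....# => .  t=7,i=11
  [0] ..... => #  t=7,i=10
  bits 10000001101011010110101110000101 = 2175626117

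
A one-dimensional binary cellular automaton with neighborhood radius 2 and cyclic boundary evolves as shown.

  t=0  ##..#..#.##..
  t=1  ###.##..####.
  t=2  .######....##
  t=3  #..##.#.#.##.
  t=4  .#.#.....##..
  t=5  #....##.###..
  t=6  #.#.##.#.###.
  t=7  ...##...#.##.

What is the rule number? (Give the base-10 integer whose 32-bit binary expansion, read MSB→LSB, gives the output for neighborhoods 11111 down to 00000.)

  nb #####: next=#  (t=2,i=3, bit31=1)
  nb ####.: next=.  (t=1,i=10, bit30=0)
  nb ###.#: next=#  (t=1,i=2, bit29=1)
  nb ###..: next=#  (t=2,i=6, bit28=1)
  nb ##.##: next=#  (t=1,i=3, bit27=1)
  nb ##.#.: next=.  (t=3,i=5, bit26=0)
  nb ##..#: next=#  (t=0,i=2, bit25=1)
  nb ##...: next=.  (t=2,i=7, bit24=0)
  nb #.###: next=.  (t=1,i=0, bit23=0)
  nb #.##.: next=#  (t=0,i=9, bit22=1)
  nb #.#.#: next=.  (t=3,i=6, bit21=0)
  nb #.#..: next=.  (t=3,i=0, bit20=0)
  nb #..##: next=.  (t=0,i=12, bit19=0)
  nb #..#.: next=.  (t=0,i=3, bit18=0)
  nb #...#: next=.  (t=4,i=12, bit17=0)
  nb #....: next=#  (t=2,i=8, bit16=1)
  nb .####: next=.  (t=1,i=9, bit15=0)
  nb .###.: next=#  (t=1,i=1, bit14=1)
  nb .##.#: next=.  (t=2,i=12, bit13=0)
  nb .##..: next=#  (t=0,i=1, bit12=1)
  nb .#.##: next=#  (t=0,i=8, bit11=1)
  nb .#.#.: next=.  (t=3,i=7, bit10=0)
  nb .#..#: next=#  (t=0,i=5, bit9=1)
  nb .#...: next=.  (t=4,i=4, bit8=0)
  nb ..###: next=.  (t=1,i=8, bit7=0)
  nb ..##.: next=#  (t=0,i=0, bit6=1)
  nb ..#.#: next=.  (t=0,i=7, bit5=0)
  nb ..#..: next=#  (t=0,i=4, bit4=1)
  nb ...##: next=#  (t=2,i=10, bit3=1)
  nb ...#.: next=#  (t=4,i=0, bit2=1)
  nb ....#: next=.  (t=2,i=9, bit1=0)
  nb .....: next=#  (t=4,i=6, bit0=1)
  bits 10111010010000010101101001011101 = 3124845149

3124845149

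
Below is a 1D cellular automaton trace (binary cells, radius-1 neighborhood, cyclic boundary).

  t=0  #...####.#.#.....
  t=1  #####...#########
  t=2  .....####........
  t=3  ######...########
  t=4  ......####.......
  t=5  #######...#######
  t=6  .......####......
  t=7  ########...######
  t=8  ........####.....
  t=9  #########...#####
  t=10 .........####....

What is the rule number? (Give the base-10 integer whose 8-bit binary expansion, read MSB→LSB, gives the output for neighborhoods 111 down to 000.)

63

  ###|.  b7=0 t=0,i=5
  ##.|.  b6=0 t=0,i=7
  #.#|#  b5=1 t=0,i=8
  #..|#  b4=1 t=0,i=1
  .##|#  b3=1 t=0,i=4
  .#.|#  b2=1 t=0,i=0
  ..#|#  b1=1 t=0,i=3
  ...|#  b0=1 t=0,i=2
  bits 00111111 = 63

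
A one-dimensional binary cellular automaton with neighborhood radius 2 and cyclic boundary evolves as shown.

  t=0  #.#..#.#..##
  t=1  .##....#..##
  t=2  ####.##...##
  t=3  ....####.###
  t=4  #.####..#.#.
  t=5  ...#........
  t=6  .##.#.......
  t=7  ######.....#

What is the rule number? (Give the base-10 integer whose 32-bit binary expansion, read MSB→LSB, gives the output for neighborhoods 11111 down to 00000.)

  ##### -> .   bit 31 = 0  t=2,i=0
  ####. -> .   bit 30 = 0  t=2,i=2
  ###.# -> .   bit 29 = 0  t=0,i=0
  ###.. -> .   bit 28 = 0  t=3,i=11
  ##.## -> #   bit 27 = 1  t=1,i=0
  ##.#. -> #   bit 26 = 1  t=0,i=1
  ##..# -> .   bit 25 = 0  t=4,i=6
  ##... -> #   bit 24 = 1  t=1,i=3
  #.### -> .   bit 23 = 0  t=3,i=9
  #.##. -> #   bit 22 = 1  t=1,i=1
  #.#.# -> .   bit 21 = 0  t=4,i=0
  #.#.. -> #   bit 20 = 1  t=0,i=2
  #..## -> .   bit 19 = 0  t=0,i=9
  #..#. -> .   bit 18 = 0  t=0,i=4
  #...# -> .   bit 17 = 0  t=2,i=8
  #.... -> .   bit 16 = 0  t=1,i=4
  .#### -> #   bit 15 = 1  t=2,i=11
  .###. -> #   bit 14 = 1  t=0,i=11
  .##.# -> #   bit 13 = 1  t=1,i=11
  .##.. -> #   bit 12 = 1  t=1,i=2
  .#.## -> .   bit 11 = 0  t=4,i=1
  .#.#. -> .   bit 10 = 0  t=0,i=6
  .#..# -> .   bit 9 = 0  t=0,i=3
  .#... -> #   bit 8 = 1  t=5,i=4
  ..### -> #   bit 7 = 1  t=0,i=10
  ..##. -> #   bit 6 = 1  t=1,i=10
  ..#.# -> .   bit 5 = 0  t=0,i=5
  ..#.. -> .   bit 4 = 0  t=1,i=7
  ...## -> #   bit 3 = 1  t=2,i=9
  ...#. -> #   bit 2 = 1  t=1,i=6
  ....# -> #   bit 1 = 1  t=1,i=5
  ..... -> .   bit 0 = 0  t=5,i=0
  bits 00001101010100001111000111001110 = 223408590

223408590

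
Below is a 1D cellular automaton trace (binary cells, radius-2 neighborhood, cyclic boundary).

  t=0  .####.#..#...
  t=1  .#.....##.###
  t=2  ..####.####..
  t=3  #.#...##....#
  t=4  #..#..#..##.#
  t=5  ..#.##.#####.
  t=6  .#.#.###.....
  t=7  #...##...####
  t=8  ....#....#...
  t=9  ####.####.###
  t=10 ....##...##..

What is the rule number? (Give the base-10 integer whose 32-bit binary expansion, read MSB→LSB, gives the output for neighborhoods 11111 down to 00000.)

  #####|.  b31=0 t=5,i=9
  ####.|.  b30=0 t=0,i=3
  ###.#|.  b29=0 t=0,i=4
  ###..|.  b28=0 t=2,i=10
  ##.##|#  b27=1 t=1,i=9
  ##.#.|.  b26=0 t=0,i=5
  ##..#|.  b25=0 t=4,i=1
  ##...|.  b24=0 t=2,i=11
  #.###|#  b23=1 t=1,i=10
  #.##.|.  b22=0 t=4,i=12
  #.#.#|.  b21=0 t=6,i=3
  #.#..|.  b20=0 t=0,i=6
  #..##|#  b19=1 t=4,i=8
  #..#.|#  b18=1 t=0,i=8
  #...#|.  b17=0 t=3,i=4
  #....|#  b16=1 t=0,i=11
  .####|.  b15=0 t=0,i=2
  .###.|.  b14=0 t=1,i=11
  .##.#|#  b13=1 t=1,i=8
  .##..|.  b12=0 t=3,i=7
  .#.##|#  b11=1 t=5,i=3
  .#.#.|.  b10=0 t=6,i=2
  .#..#|#  b9=1 t=0,i=7
  .#...|#  b8=1 t=0,i=10
  ..###|#  b7=1 t=0,i=1
  ..##.|#  b6=1 t=1,i=7
  ..#.#|.  b5=0 t=5,i=2
  ..#..|.  b4=0 t=0,i=9
  ...##|.  b3=0 t=0,i=0
  ...#.|#  b2=1 t=5,i=1
  ....#|#  b1=1 t=0,i=12
  .....|#  b0=1 t=1,i=4
  bits 00001000100011010010101111000111 = 143469511

143469511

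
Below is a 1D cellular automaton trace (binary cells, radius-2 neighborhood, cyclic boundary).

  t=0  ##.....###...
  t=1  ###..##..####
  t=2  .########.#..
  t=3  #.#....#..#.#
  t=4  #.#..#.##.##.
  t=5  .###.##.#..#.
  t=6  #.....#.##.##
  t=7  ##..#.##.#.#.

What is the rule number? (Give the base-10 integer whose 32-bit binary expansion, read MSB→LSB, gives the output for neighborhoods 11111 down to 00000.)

  ##### -> .   bit 31 = 0  t=1,i=0
  ####. -> #   bit 30 = 1  t=1,i=1
  ###.# -> .   bit 29 = 0  t=2,i=8
  ###.. -> #   bit 28 = 1  t=0,i=9
  ##.## -> .   bit 27 = 0  t=4,i=9
  ##.#. -> .   bit 26 = 0  t=2,i=9
  ##..# -> #   bit 25 = 1  t=1,i=3
  ##... -> #   bit 24 = 1  t=0,i=2
  #.### -> #   bit 23 = 1  t=6,i=11
  #.##. -> .   bit 22 = 0  t=3,i=12
  #.#.# -> .   bit 21 = 0  t=4,i=0
  #.#.. -> #   bit 20 = 1  t=2,i=10
  #..## -> #   bit 19 = 1  t=1,i=4
  #..#. -> .   bit 18 = 0  t=3,i=9
  #...# -> #   bit 17 = 1  t=0,i=11
  #.... -> .   bit 16 = 0  t=0,i=3
  .#### -> #   bit 15 = 1  t=1,i=10
  .###. -> .   bit 14 = 0  t=0,i=8
  .##.# -> #   bit 13 = 1  t=3,i=0
  .##.. -> #   bit 12 = 1  t=0,i=1
  .#.## -> #   bit 11 = 1  t=3,i=11
  .#.#. -> #   bit 10 = 1  t=4,i=1
  .#..# -> #   bit 9 = 1  t=3,i=8
  .#... -> .   bit 8 = 0  t=2,i=11
  ..### -> .   bit 7 = 0  t=0,i=7
  ..##. -> #   bit 6 = 1  t=0,i=0
  ..#.# -> #   bit 5 = 1  t=3,i=10
  ..#.. -> #   bit 4 = 1  t=3,i=7
  ...## -> #   bit 3 = 1  t=0,i=6
  ...#. -> .   bit 2 = 0  t=3,i=6
  ....# -> #   bit 1 = 1  t=0,i=5
  ..... -> .   bit 0 = 0  t=0,i=4
  bits 01010011100110101011111001111010 = 1402650234

1402650234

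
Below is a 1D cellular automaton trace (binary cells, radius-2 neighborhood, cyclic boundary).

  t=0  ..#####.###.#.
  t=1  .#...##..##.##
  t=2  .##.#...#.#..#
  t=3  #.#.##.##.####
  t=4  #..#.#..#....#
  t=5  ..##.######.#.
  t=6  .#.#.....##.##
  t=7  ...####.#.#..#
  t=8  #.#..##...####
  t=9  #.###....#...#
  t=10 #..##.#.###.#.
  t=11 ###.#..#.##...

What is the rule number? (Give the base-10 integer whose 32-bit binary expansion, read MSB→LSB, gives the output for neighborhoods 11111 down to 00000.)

  [31] ##### => .  t=0,i=4
  [30] ####. => #  t=0,i=5
  [29] ###.# => #  t=0,i=6
  [28] ###.. => #  t=9,i=4
  [27] ##.## => .  t=0,i=7
  [26] ##.#. => .  t=0,i=11
  [25] ##..# => .  t=1,i=7
  [24] ##... => .  t=8,i=7
  [23] #.### => .  t=0,i=8
  [22] #.##. => .  t=1,i=12
  [21] #.#.# => .  t=3,i=2
  [20] #.#.. => #  t=0,i=12
  [19] #..## => #  t=1,i=8
  [18] #..#. => #  t=2,i=12
  [17] #...# => .  t=0,i=0
  [16] #.... => #  t=4,i=10
  [15] .#### => .  t=0,i=3
  [14] .###. => #  t=0,i=9
  [13] .##.# => #  t=1,i=10
  [12] .##.. => .  t=1,i=6
  [11] .#.## => #  t=2,i=0
  [10] .#.#. => .  t=2,i=9
  [9] .#..# => #  t=2,i=11
  [8] .#... => #  t=0,i=13
  [7] ..### => .  t=0,i=2
  [6] ..##. => .  t=1,i=5
  [5] ..#.# => #  t=2,i=8
  [4] ..#.. => #  t=4,i=8
  [3] ...## => #  t=0,i=1
  [2] ...#. => #  t=2,i=7
  [1] ....# => .  t=4,i=11
  [0] ..... => #  t=6,i=6
  bits 01110000000111010110101100111101 = 1880976189

1880976189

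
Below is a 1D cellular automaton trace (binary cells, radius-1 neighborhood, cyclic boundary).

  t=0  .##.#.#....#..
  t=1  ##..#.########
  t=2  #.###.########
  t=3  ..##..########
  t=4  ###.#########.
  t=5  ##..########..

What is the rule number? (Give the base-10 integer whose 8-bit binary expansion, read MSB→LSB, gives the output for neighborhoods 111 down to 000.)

  nb ###: next=#  (t=1,i=0, bit7=1)
  nb ##.: next=.  (t=0,i=2, bit6=0)
  nb #.#: next=.  (t=0,i=3, bit5=0)
  nb #..: next=#  (t=0,i=7, bit4=1)
  nb .##: next=#  (t=0,i=1, bit3=1)
  nb .#.: next=#  (t=0,i=4, bit2=1)
  nb ..#: next=#  (t=0,i=0, bit1=1)
  nb ...: next=#  (t=0,i=8, bit0=1)
  bits 10011111 = 159

159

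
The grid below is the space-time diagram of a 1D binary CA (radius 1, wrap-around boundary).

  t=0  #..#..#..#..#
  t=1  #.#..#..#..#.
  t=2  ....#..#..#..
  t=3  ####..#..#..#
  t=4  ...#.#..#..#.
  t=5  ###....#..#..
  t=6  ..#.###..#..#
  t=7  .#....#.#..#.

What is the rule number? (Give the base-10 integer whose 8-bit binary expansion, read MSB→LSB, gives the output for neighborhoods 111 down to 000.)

67

  nb ###: next=.  (t=3,i=0, bit7=0)
  nb ##.: next=#  (t=0,i=0, bit6=1)
  nb #.#: next=.  (t=1,i=1, bit5=0)
  nb #..: next=.  (t=0,i=1, bit4=0)
  nb .##: next=.  (t=0,i=12, bit3=0)
  nb .#.: next=.  (t=0,i=3, bit2=0)
  nb ..#: next=#  (t=0,i=2, bit1=1)
  nb ...: next=#  (t=2,i=0, bit0=1)
  bits 01000011 = 67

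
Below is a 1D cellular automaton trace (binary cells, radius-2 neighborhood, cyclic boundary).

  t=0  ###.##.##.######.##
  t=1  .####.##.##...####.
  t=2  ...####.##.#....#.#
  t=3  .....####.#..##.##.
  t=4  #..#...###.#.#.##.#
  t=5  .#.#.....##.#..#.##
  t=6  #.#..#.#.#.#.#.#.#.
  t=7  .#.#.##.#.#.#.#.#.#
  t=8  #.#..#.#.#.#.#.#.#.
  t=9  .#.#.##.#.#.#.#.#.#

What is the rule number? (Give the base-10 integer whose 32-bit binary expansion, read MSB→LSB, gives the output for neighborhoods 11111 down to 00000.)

  ##### -> .   bit 31 = 0  t=0,i=0
  ####. -> #   bit 30 = 1  t=0,i=1
  ###.# -> #   bit 29 = 1  t=0,i=2
  ###.. -> .   bit 28 = 0  t=1,i=17
  ##.## -> #   bit 27 = 1  t=0,i=3
  ##.#. -> #   bit 26 = 1  t=2,i=10
  ##..# -> #   bit 25 = 1  t=1,i=18
  ##... -> #   bit 24 = 1  t=1,i=11
  #.### -> #   bit 23 = 1  t=0,i=10
  #.##. -> #   bit 22 = 1  t=0,i=4
  #.#.# -> .   bit 21 = 0  t=4,i=11
  #.#.. -> .   bit 20 = 0  t=2,i=11
  #..## -> .   bit 19 = 0  t=1,i=0
  #..#. -> .   bit 18 = 0  t=4,i=2
  #...# -> .   bit 17 = 0  t=1,i=12
  #.... -> #   bit 16 = 1  t=2,i=13
  .#### -> .   bit 15 = 0  t=0,i=11
  .###. -> .   bit 14 = 0  t=4,i=8
  .##.# -> .   bit 13 = 0  t=0,i=5
  .##.. -> .   bit 12 = 0  t=1,i=10
  .#.## -> .   bit 11 = 0  t=4,i=14
  .#.#. -> #   bit 10 = 1  t=2,i=17
  .#..# -> #   bit 9 = 1  t=3,i=11
  .#... -> .   bit 8 = 0  t=2,i=0
  ..### -> .   bit 7 = 0  t=1,i=1
  ..##. -> #   bit 6 = 1  t=3,i=13
  ..#.# -> #   bit 5 = 1  t=2,i=16
  ..#.. -> #   bit 4 = 1  t=4,i=3
  ...## -> .   bit 3 = 0  t=1,i=13
  ...#. -> .   bit 2 = 0  t=2,i=15
  ....# -> #   bit 1 = 1  t=2,i=14
  ..... -> .   bit 0 = 0  t=3,i=1
  bits 01101111110000010000011001110010 = 1874921074

1874921074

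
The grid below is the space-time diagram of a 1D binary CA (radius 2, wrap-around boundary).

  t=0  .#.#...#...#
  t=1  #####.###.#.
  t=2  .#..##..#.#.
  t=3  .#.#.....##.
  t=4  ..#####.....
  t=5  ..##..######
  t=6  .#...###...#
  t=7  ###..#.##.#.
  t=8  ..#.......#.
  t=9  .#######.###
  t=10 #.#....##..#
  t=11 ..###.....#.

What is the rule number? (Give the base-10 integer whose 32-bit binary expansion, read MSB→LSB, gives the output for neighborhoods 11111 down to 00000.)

960071061

  nb #####: next=.  (t=1,i=2, bit31=0)
  nb ####.: next=.  (t=1,i=3, bit30=0)
  nb ###.#: next=#  (t=1,i=4, bit29=1)
  nb ###..: next=#  (t=4,i=6, bit28=1)
  nb ##.##: next=#  (t=1,i=5, bit27=1)
  nb ##.#.: next=.  (t=1,i=9, bit26=0)
  nb ##..#: next=.  (t=2,i=6, bit25=0)
  nb ##...: next=#  (t=4,i=7, bit24=1)
  nb #.###: next=.  (t=1,i=0, bit23=0)
  nb #.##.: next=.  (t=7,i=7, bit22=0)
  nb #.#.#: next=#  (t=0,i=1, bit21=1)
  nb #.#..: next=#  (t=0,i=3, bit20=1)
  nb #..##: next=#  (t=2,i=3, bit19=1)
  nb #..#.: next=.  (t=2,i=0, bit18=0)
  nb #...#: next=.  (t=0,i=5, bit17=0)
  nb #....: next=#  (t=3,i=5, bit16=1)
  nb .####: next=#  (t=1,i=1, bit15=1)
  nb .###.: next=.  (t=1,i=7, bit14=0)
  nb .##.#: next=.  (t=7,i=8, bit13=0)
  nb .##..: next=.  (t=2,i=5, bit12=0)
  nb .#.##: next=.  (t=1,i=11, bit11=0)
  nb .#.#.: next=#  (t=0,i=0, bit10=1)
  nb .#..#: next=.  (t=2,i=2, bit9=0)
  nb .#...: next=#  (t=0,i=4, bit8=1)
  nb ..###: next=#  (t=4,i=2, bit7=1)
  nb ..##.: next=.  (t=2,i=4, bit6=0)
  nb ..#.#: next=.  (t=0,i=11, bit5=0)
  nb ..#..: next=#  (t=0,i=7, bit4=1)
  nb ...##: next=.  (t=3,i=8, bit3=0)
  nb ...#.: next=#  (t=0,i=6, bit2=1)
  nb ....#: next=.  (t=3,i=7, bit1=0)
  nb .....: next=#  (t=3,i=6, bit0=1)
  bits 00111001001110011000010110010101 = 960071061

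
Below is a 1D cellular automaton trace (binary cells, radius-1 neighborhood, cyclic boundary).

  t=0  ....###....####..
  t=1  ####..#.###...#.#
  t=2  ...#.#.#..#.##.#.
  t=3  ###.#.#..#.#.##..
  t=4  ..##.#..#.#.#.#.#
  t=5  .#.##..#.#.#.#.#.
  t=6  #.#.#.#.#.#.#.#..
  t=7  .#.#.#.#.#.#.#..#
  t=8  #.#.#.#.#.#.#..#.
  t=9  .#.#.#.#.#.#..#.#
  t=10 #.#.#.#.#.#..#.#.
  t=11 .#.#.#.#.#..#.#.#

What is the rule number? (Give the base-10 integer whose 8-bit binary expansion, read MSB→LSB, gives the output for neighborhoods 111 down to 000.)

99

  ### -> .   bit 7 = 0  t=0,i=5
  ##. -> #   bit 6 = 1  t=0,i=6
  #.# -> #   bit 5 = 1  t=1,i=7
  #.. -> .   bit 4 = 0  t=0,i=7
  .## -> .   bit 3 = 0  t=0,i=4
  .#. -> .   bit 2 = 0  t=1,i=6
  ..# -> #   bit 1 = 1  t=0,i=3
  ... -> #   bit 0 = 1  t=0,i=0
  bits 01100011 = 99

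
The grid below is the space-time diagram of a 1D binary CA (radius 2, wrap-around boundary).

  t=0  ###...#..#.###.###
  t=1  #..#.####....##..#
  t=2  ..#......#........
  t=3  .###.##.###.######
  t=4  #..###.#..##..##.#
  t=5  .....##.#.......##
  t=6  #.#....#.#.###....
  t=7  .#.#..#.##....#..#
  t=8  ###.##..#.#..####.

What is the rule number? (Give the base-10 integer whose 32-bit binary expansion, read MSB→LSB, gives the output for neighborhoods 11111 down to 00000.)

2909013781

  #####|#  b31=1 t=0,i=0
  ####.|.  b30=0 t=0,i=1
  ###.#|#  b29=1 t=0,i=13
  ###..|.  b28=0 t=0,i=2
  ##.##|#  b27=1 t=0,i=14
  ##.#.|#  b26=1 t=4,i=6
  ##..#|.  b25=0 t=1,i=1
  ##...|#  b24=1 t=0,i=3
  #.###|.  b23=0 t=0,i=11
  #.##.|#  b22=1 t=3,i=5
  #.#.#|#  b21=1 t=6,i=9
  #.#..|.  b20=0 t=4,i=7
  #..##|.  b19=0 t=1,i=16
  #..#.|#  b18=1 t=0,i=8
  #...#|.  b17=0 t=0,i=4
  #....|.  b16=0 t=1,i=10
  .####|.  b15=0 t=0,i=16
  .###.|.  b14=0 t=0,i=12
  .##.#|.  b13=0 t=3,i=6
  .##..|.  b12=0 t=1,i=0
  .#.##|.  b11=0 t=0,i=10
  .#.#.|#  b10=1 t=6,i=1
  .#..#|#  b9=1 t=0,i=7
  .#...|#  b8=1 t=2,i=3
  ..###|.  b7=0 t=4,i=3
  ..##.|.  b6=0 t=1,i=13
  ..#.#|.  b5=0 t=0,i=9
  ..#..|#  b4=1 t=0,i=6
  ...##|.  b3=0 t=1,i=12
  ...#.|#  b2=1 t=0,i=5
  ....#|.  b1=0 t=1,i=11
  .....|#  b0=1 t=2,i=5
  bits 10101101011001000000011100010101 = 2909013781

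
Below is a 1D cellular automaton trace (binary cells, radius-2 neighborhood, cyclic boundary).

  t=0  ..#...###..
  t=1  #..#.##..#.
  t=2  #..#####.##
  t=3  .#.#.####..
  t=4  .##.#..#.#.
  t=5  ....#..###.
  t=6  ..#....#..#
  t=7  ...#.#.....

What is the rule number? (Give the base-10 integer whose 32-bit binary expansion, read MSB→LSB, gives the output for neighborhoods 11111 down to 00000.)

3947896234

  ##### -> #   bit 31 = 1  t=2,i=5
  ####. -> #   bit 30 = 1  t=2,i=6
  ###.# -> #   bit 29 = 1  t=2,i=7
  ###.. -> .   bit 28 = 0  t=0,i=8
  ##.## -> #   bit 27 = 1  t=2,i=8
  ##.#. -> .   bit 26 = 0  t=4,i=3
  ##..# -> #   bit 25 = 1  t=1,i=7
  ##... -> #   bit 24 = 1  t=0,i=9
  #.### -> .   bit 23 = 0  t=2,i=9
  #.##. -> #   bit 22 = 1  t=1,i=5
  #.#.# -> .   bit 21 = 0  t=3,i=3
  #.#.. -> #   bit 20 = 1  t=1,i=0
  #..## -> .   bit 19 = 0  t=2,i=2
  #..#. -> .   bit 18 = 0  t=1,i=2
  #...# -> .   bit 17 = 0  t=0,i=4
  #.... -> .   bit 16 = 0  t=0,i=10
  .#### -> .   bit 15 = 0  t=2,i=4
  .###. -> .   bit 14 = 0  t=0,i=7
  .##.# -> .   bit 13 = 0  t=4,i=2
  .##.. -> #   bit 12 = 1  t=1,i=6
  .#.## -> #   bit 11 = 1  t=1,i=4
  .#.#. -> #   bit 10 = 1  t=1,i=10
  .#..# -> .   bit 9 = 0  t=1,i=1
  .#... -> #   bit 8 = 1  t=0,i=3
  ..### -> #   bit 7 = 1  t=0,i=6
  ..##. -> .   bit 6 = 0  t=4,i=1
  ..#.# -> #   bit 5 = 1  t=1,i=3
  ..#.. -> .   bit 4 = 0  t=0,i=2
  ...## -> #   bit 3 = 1  t=0,i=5
  ...#. -> .   bit 2 = 0  t=0,i=1
  ....# -> #   bit 1 = 1  t=0,i=0
  ..... -> .   bit 0 = 0  t=5,i=1
  bits 11101011010100000001110110101010 = 3947896234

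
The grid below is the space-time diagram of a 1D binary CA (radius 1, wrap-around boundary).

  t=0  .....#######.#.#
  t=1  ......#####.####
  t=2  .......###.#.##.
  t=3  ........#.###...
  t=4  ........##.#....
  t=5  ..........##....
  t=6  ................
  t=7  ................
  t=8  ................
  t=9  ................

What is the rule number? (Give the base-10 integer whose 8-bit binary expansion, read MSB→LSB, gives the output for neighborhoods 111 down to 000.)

  ###|#  b7=1 t=0,i=6
  ##.|.  b6=0 t=0,i=11
  #.#|#  b5=1 t=0,i=12
  #..|.  b4=0 t=0,i=0
  .##|.  b3=0 t=0,i=5
  .#.|#  b2=1 t=0,i=13
  ..#|.  b1=0 t=0,i=4
  ...|.  b0=0 t=0,i=1
  bits 10100100 = 164

164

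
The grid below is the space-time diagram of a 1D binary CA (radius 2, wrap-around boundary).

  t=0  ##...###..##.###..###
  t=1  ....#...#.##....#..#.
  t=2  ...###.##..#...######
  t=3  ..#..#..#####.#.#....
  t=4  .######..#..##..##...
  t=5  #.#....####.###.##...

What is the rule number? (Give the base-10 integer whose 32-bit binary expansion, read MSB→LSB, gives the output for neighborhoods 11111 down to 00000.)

  ##### -> .   bit 31 = 0  t=0,i=20
  ####. -> .   bit 30 = 0  t=0,i=0
  ###.# -> #   bit 29 = 1  t=2,i=5
  ###.. -> .   bit 28 = 0  t=0,i=1
  ##.## -> .   bit 27 = 0  t=0,i=12
  ##.#. -> #   bit 26 = 1  t=3,i=13
  ##..# -> #   bit 25 = 1  t=0,i=8
  ##... -> .   bit 24 = 0  t=0,i=2
  #.### -> .   bit 23 = 0  t=0,i=13
  #.##. -> .   bit 22 = 0  t=1,i=10
  #.#.# -> .   bit 21 = 0  t=3,i=14
  #.#.. -> #   bit 20 = 1  t=3,i=16
  #..## -> .   bit 19 = 0  t=0,i=9
  #..#. -> #   bit 18 = 1  t=1,i=18
  #...# -> .   bit 17 = 0  t=0,i=3
  #.... -> .   bit 16 = 0  t=1,i=0
  .#### -> #   bit 15 = 1  t=0,i=19
  .###. -> .   bit 14 = 0  t=0,i=6
  .##.# -> #   bit 13 = 1  t=0,i=11
  .##.. -> #   bit 12 = 1  t=1,i=11
  .#.## -> .   bit 11 = 0  t=1,i=9
  .#.#. -> .   bit 10 = 0  t=3,i=15
  .#..# -> #   bit 9 = 1  t=1,i=17
  .#... -> #   bit 8 = 1  t=1,i=5
  ..### -> .   bit 7 = 0  t=0,i=5
  ..##. -> #   bit 6 = 1  t=0,i=10
  ..#.# -> #   bit 5 = 1  t=1,i=8
  ..#.. -> #   bit 4 = 1  t=1,i=4
  ...## -> #   bit 3 = 1  t=0,i=4
  ...#. -> #   bit 2 = 1  t=1,i=3
  ....# -> .   bit 1 = 0  t=1,i=2
  ..... -> .   bit 0 = 0  t=1,i=1
  bits 00100110000101001011001101111100 = 638890876

638890876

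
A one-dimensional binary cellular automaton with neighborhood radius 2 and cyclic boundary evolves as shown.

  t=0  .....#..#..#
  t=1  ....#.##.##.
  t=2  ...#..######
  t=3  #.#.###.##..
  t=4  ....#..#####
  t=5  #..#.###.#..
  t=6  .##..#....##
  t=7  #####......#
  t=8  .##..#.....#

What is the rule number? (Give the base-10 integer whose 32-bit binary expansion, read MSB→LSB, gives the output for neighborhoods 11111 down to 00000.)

2345415300

  ##### -> #   bit 31 = 1  t=2,i=8
  ####. -> .   bit 30 = 0  t=2,i=10
  ###.# -> .   bit 29 = 0  t=3,i=6
  ###.. -> .   bit 28 = 0  t=2,i=11
  ##.## -> #   bit 27 = 1  t=1,i=8
  ##.#. -> .   bit 26 = 0  t=5,i=8
  ##..# -> #   bit 25 = 1  t=3,i=10
  ##... -> #   bit 24 = 1  t=1,i=11
  #.### -> #   bit 23 = 1  t=3,i=4
  #.##. -> #   bit 22 = 1  t=1,i=6
  #.#.# -> .   bit 21 = 0  t=3,i=2
  #.#.. -> .   bit 20 = 0  t=5,i=9
  #..## -> #   bit 19 = 1  t=2,i=5
  #..#. -> #   bit 18 = 1  t=0,i=7
  #...# -> .   bit 17 = 0  t=2,i=1
  #.... -> .   bit 16 = 0  t=0,i=1
  .#### -> .   bit 15 = 0  t=2,i=7
  .###. -> .   bit 14 = 0  t=3,i=5
  .##.# -> #   bit 13 = 1  t=1,i=7
  .##.. -> #   bit 12 = 1  t=1,i=10
  .#.## -> .   bit 11 = 0  t=1,i=5
  .#.#. -> .   bit 10 = 0  t=3,i=1
  .#..# -> #   bit 9 = 1  t=0,i=6
  .#... -> .   bit 8 = 0  t=0,i=0
  ..### -> #   bit 7 = 1  t=2,i=6
  ..##. -> .   bit 6 = 0  t=6,i=10
  ..#.# -> .   bit 5 = 0  t=1,i=4
  ..#.. -> .   bit 4 = 0  t=0,i=5
  ...## -> .   bit 3 = 0  t=6,i=9
  ...#. -> #   bit 2 = 1  t=0,i=4
  ....# -> .   bit 1 = 0  t=0,i=3
  ..... -> .   bit 0 = 0  t=0,i=2
  bits 10001011110011000011001010000100 = 2345415300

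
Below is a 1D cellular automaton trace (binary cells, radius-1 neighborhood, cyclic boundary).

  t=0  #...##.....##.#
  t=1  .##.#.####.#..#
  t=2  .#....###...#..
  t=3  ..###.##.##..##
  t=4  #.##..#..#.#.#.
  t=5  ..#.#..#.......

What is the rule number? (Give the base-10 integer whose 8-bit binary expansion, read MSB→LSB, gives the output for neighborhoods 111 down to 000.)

  ### -> #   bit 7 = 1  t=1,i=7
  ##. -> .   bit 6 = 0  t=0,i=0
  #.# -> .   bit 5 = 0  t=0,i=13
  #.. -> #   bit 4 = 1  t=0,i=1
  .## -> #   bit 3 = 1  t=0,i=4
  .#. -> .   bit 2 = 0  t=1,i=4
  ..# -> .   bit 1 = 0  t=0,i=3
  ... -> #   bit 0 = 1  t=0,i=2
  bits 10011001 = 153

153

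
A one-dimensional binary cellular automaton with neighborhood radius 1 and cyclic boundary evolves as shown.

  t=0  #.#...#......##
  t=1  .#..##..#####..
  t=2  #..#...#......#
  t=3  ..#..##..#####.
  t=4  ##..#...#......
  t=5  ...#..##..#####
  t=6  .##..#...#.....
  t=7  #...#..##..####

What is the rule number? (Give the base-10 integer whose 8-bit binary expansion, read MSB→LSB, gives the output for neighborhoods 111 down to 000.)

35

  ### -> .   bit 7 = 0  t=0,i=14
  ##. -> .   bit 6 = 0  t=0,i=0
  #.# -> #   bit 5 = 1  t=0,i=1
  #.. -> .   bit 4 = 0  t=0,i=3
  .## -> .   bit 3 = 0  t=0,i=13
  .#. -> .   bit 2 = 0  t=0,i=2
  ..# -> #   bit 1 = 1  t=0,i=5
  ... -> #   bit 0 = 1  t=0,i=4
  bits 00100011 = 35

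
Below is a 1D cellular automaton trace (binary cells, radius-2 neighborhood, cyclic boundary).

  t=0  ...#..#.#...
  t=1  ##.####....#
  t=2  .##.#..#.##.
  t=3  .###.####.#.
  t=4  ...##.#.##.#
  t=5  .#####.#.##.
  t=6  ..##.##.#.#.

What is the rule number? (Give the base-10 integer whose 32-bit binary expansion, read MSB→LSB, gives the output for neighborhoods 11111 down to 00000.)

  ##### -> #   bit 31 = 1  t=5,i=3
  ####. -> .   bit 30 = 0  t=1,i=5
  ###.# -> #   bit 29 = 1  t=1,i=1
  ###.. -> .   bit 28 = 0  t=1,i=6
  ##.## -> #   bit 27 = 1  t=1,i=2
  ##.#. -> #   bit 26 = 1  t=2,i=3
  ##..# -> .   bit 25 = 0  t=2,i=11
  ##... -> #   bit 24 = 1  t=1,i=7
  #.### -> .   bit 23 = 0  t=1,i=3
  #.##. -> .   bit 22 = 0  t=2,i=9
  #.#.# -> .   bit 21 = 0  t=4,i=6
  #.#.. -> .   bit 20 = 0  t=0,i=8
  #..## -> .   bit 19 = 0  t=2,i=0
  #..#. -> #   bit 18 = 1  t=0,i=5
  #...# -> #   bit 17 = 1  t=4,i=1
  #.... -> .   bit 16 = 0  t=0,i=10
  .#### -> #   bit 15 = 1  t=1,i=4
  .###. -> .   bit 14 = 0  t=1,i=0
  .##.# -> #   bit 13 = 1  t=2,i=2
  .##.. -> #   bit 12 = 1  t=2,i=10
  .#.## -> #   bit 11 = 1  t=2,i=8
  .#.#. -> .   bit 10 = 0  t=0,i=7
  .#..# -> #   bit 9 = 1  t=0,i=4
  .#... -> .   bit 8 = 0  t=0,i=9
  ..### -> .   bit 7 = 0  t=1,i=11
  ..##. -> #   bit 6 = 1  t=2,i=1
  ..#.# -> #   bit 5 = 1  t=0,i=6
  ..#.. -> #   bit 4 = 1  t=0,i=3
  ...## -> #   bit 3 = 1  t=1,i=10
  ...#. -> .   bit 2 = 0  t=0,i=2
  ....# -> #   bit 1 = 1  t=0,i=1
  ..... -> #   bit 0 = 1  t=0,i=0
  bits 10101101000001101011101001111011 = 2902899323

2902899323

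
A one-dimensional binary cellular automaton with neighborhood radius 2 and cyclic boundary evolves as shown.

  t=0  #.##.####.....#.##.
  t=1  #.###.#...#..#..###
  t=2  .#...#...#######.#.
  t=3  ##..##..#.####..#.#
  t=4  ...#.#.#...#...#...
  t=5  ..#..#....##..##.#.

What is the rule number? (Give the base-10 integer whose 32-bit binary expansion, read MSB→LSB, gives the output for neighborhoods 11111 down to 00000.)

  nb #####: next=#  (t=2,i=11, bit31=1)
  nb ####.: next=.  (t=0,i=7, bit30=0)
  nb ###.#: next=.  (t=1,i=0, bit29=0)
  nb ###..: next=.  (t=0,i=8, bit28=0)
  nb ##.##: next=#  (t=0,i=4, bit27=1)
  nb ##.#.: next=#  (t=0,i=18, bit26=1)
  nb ##..#: next=.  (t=3,i=2, bit25=0)
  nb ##...: next=.  (t=0,i=9, bit24=0)
  nb #.###: next=.  (t=0,i=5, bit23=0)
  nb #.##.: next=#  (t=0,i=2, bit22=1)
  nb #.#.#: next=#  (t=0,i=0, bit21=1)
  nb #.#..: next=.  (t=1,i=6, bit20=0)
  nb #..##: next=#  (t=1,i=15, bit19=1)
  nb #..#.: next=#  (t=1,i=12, bit18=1)
  nb #...#: next=.  (t=1,i=8, bit17=0)
  nb #....: next=#  (t=0,i=10, bit16=1)
  nb .####: next=#  (t=0,i=6, bit15=1)
  nb .###.: next=.  (t=1,i=3, bit14=0)
  nb .##.#: next=#  (t=0,i=3, bit13=1)
  nb .##..: next=#  (t=3,i=5, bit12=1)
  nb .#.##: next=.  (t=0,i=1, bit11=0)
  nb .#.#.: next=.  (t=4,i=4, bit10=0)
  nb .#..#: next=#  (t=1,i=11, bit9=1)
  nb .#...: next=.  (t=1,i=7, bit8=0)
  nb ..###: next=.  (t=1,i=16, bit7=0)
  nb ..##.: next=.  (t=3,i=4, bit6=0)
  nb ..#.#: next=.  (t=0,i=14, bit5=0)
  nb ..#..: next=#  (t=1,i=10, bit4=1)
  nb ...##: next=#  (t=2,i=8, bit3=1)
  nb ...#.: next=#  (t=0,i=13, bit2=1)
  nb ....#: next=.  (t=0,i=12, bit1=0)
  nb .....: next=.  (t=0,i=11, bit0=0)
  bits 10001100011011011011001000011100 = 2355999260

2355999260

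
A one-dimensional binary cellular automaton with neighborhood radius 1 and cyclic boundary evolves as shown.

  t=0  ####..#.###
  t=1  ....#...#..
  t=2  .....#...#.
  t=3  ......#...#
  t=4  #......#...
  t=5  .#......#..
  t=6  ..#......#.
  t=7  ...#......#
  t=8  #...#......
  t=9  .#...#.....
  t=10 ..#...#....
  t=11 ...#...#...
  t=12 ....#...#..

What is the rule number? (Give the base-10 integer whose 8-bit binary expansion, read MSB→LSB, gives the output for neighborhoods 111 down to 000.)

24

  ### -> .   bit 7 = 0  t=0,i=0
  ##. -> .   bit 6 = 0  t=0,i=3
  #.# -> .   bit 5 = 0  t=0,i=7
  #.. -> #   bit 4 = 1  t=0,i=4
  .## -> #   bit 3 = 1  t=0,i=8
  .#. -> .   bit 2 = 0  t=0,i=6
  ..# -> .   bit 1 = 0  t=0,i=5
  ... -> .   bit 0 = 0  t=1,i=0
  bits 00011000 = 24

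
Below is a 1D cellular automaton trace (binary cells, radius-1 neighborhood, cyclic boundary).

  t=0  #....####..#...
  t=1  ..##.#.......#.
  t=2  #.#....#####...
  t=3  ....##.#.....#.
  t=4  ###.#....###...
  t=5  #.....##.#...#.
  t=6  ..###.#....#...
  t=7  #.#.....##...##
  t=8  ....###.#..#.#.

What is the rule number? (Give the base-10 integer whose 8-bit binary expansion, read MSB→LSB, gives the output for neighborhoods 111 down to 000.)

9

  [7] ### => .  t=0,i=6
  [6] ##. => .  t=0,i=8
  [5] #.# => .  t=1,i=4
  [4] #.. => .  t=0,i=1
  [3] .## => #  t=0,i=5
  [2] .#. => .  t=0,i=0
  [1] ..# => .  t=0,i=4
  [0] ... => #  t=0,i=2
  bits 00001001 = 9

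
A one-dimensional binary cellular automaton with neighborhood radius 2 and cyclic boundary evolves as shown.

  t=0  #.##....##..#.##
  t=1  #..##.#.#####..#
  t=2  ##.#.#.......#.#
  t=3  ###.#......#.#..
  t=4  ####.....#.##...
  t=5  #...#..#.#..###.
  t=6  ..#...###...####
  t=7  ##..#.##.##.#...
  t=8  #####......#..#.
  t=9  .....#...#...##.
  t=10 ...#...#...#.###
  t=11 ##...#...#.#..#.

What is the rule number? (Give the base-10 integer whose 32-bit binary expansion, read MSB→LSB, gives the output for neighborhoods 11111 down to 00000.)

  nb #####: next=.  (t=1,i=10, bit31=0)
  nb ####.: next=.  (t=1,i=11, bit30=0)
  nb ###.#: next=#  (t=0,i=0, bit29=1)
  nb ###..: next=.  (t=1,i=12, bit28=0)
  nb ##.##: next=.  (t=0,i=1, bit27=0)
  nb ##.#.: next=#  (t=1,i=5, bit26=1)
  nb ##..#: next=#  (t=0,i=10, bit25=1)
  nb ##...: next=#  (t=0,i=4, bit24=1)
  nb #.###: next=.  (t=0,i=14, bit23=0)
  nb #.##.: next=.  (t=0,i=2, bit22=0)
  nb #.#.#: next=.  (t=1,i=6, bit21=0)
  nb #.#..: next=.  (t=2,i=5, bit20=0)
  nb #..##: next=.  (t=1,i=2, bit19=0)
  nb #..#.: next=#  (t=0,i=11, bit18=1)
  nb #...#: next=#  (t=4,i=14, bit17=1)
  nb #....: next=.  (t=0,i=5, bit16=0)
  nb .####: next=.  (t=1,i=9, bit15=0)
  nb .###.: next=#  (t=0,i=15, bit14=1)
  nb .##.#: next=.  (t=1,i=4, bit13=0)
  nb .##..: next=#  (t=0,i=3, bit12=1)
  nb .#.##: next=.  (t=0,i=13, bit11=0)
  nb .#.#.: next=#  (t=2,i=4, bit10=1)
  nb .#..#: next=.  (t=3,i=14, bit9=0)
  nb .#...: next=.  (t=2,i=6, bit8=0)
  nb ..###: next=#  (t=3,i=0, bit7=1)
  nb ..##.: next=#  (t=0,i=8, bit6=1)
  nb ..#.#: next=#  (t=0,i=12, bit5=1)
  nb ..#..: next=.  (t=5,i=4, bit4=0)
  nb ...##: next=.  (t=0,i=7, bit3=0)
  nb ...#.: next=.  (t=2,i=12, bit2=0)
  nb ....#: next=#  (t=0,i=6, bit1=1)
  nb .....: next=.  (t=2,i=8, bit0=0)
  bits 00100111000001100101010011100010 = 654726370

654726370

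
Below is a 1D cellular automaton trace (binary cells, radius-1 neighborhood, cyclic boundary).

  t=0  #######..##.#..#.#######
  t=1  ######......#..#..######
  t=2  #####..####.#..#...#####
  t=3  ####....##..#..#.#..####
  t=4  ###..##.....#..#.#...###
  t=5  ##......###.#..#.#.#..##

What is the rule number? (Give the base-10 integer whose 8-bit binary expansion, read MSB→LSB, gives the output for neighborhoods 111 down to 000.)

133

  [7] ### => #  t=0,i=0
  [6] ##. => .  t=0,i=6
  [5] #.# => .  t=0,i=11
  [4] #.. => .  t=0,i=7
  [3] .## => .  t=0,i=9
  [2] .#. => #  t=0,i=12
  [1] ..# => .  t=0,i=8
  [0] ... => #  t=1,i=7
  bits 10000101 = 133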